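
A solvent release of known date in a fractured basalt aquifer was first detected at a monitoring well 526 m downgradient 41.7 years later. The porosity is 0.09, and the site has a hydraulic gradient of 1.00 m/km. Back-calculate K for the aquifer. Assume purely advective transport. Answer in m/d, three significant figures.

3.11 m/d

t = 41.7 years = 15220 d
v = L / t = 526 / 15220 = 0.03456 m/d
K = v · n / i = 0.03456 × 0.09 / 0.0010 = 3.11 m/d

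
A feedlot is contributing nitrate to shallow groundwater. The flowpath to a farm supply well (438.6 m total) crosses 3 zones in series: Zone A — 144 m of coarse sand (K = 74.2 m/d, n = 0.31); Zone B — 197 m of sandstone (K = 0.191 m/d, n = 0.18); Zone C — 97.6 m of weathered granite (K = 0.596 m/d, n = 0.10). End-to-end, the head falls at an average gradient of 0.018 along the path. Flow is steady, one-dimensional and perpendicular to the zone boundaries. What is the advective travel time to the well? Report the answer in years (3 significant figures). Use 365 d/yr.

37.3 years

Steady 1-D flow in series ⇒ the Darcy flux q is identical in every zone and the zone head losses add (resistances L/K in series).
Σ(L/K) = 144/74.2 + 197/0.191 + 97.6/0.596 = 1.941 + 1031 + 163.8 = 1197 d
K_eq = L_total / Σ(L/K) = 438.6 / 1197 = 0.3664 m/d
q = K_eq · i = 0.3664 × 0.018 = 0.006595 m/d (same in every zone)
Zone A: v = q/n = 0.006595/0.31 = 0.02127 m/d → t_A = 144/0.02127 = 6769 d
Zone B: v = q/n = 0.006595/0.18 = 0.03664 m/d → t_B = 197/0.03664 = 5377 d
Zone C: v = q/n = 0.006595/0.10 = 0.06595 m/d → t_C = 97.6/0.06595 = 1480 d
Total t = 6769 + 5377 + 1480 = 13630 d
   = 13630 / 365 = 37.3 yr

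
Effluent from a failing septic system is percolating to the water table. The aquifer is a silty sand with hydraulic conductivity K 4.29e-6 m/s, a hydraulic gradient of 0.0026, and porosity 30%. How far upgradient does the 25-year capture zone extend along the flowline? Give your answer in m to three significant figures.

29.3 m

K = 4.29e-6 m/s × 86400 s/d = 0.3707 m/d
Specific discharge q = 0.3707 × 0.0026 = 9.637e-4 m/d
Seepage velocity v = q / n = 9.637e-4 / 0.30 = 0.003212 m/d
T = 25 yr × 365 = 9125 d
L = v × T = 0.003212 × 9125 = 29.31 m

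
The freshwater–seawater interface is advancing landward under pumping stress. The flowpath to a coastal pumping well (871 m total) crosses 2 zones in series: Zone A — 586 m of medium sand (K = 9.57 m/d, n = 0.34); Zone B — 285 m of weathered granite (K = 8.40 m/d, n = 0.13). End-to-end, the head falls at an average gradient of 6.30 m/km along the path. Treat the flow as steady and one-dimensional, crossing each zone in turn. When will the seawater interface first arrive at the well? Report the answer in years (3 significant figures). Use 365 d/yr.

11.2 years

For zones in series the flux q is common to all zones; the equivalent conductivity is the harmonic (thickness-weighted) mean, K_eq = L_total / Σ(L_j/K_j).
Σ(L/K) = 586/9.57 + 285/8.40 = 61.23 + 33.93 = 95.16 d
K_eq = L_total / Σ(L/K) = 871 / 95.16 = 9.153 m/d
q = K_eq · i = 9.153 × 0.0063 = 0.05766 m/d (same in every zone)
Zone A: v = q/n = 0.05766/0.34 = 0.1696 m/d → t_A = 586/0.1696 = 3455 d
Zone B: v = q/n = 0.05766/0.13 = 0.4436 m/d → t_B = 285/0.4436 = 642.5 d
Total t = 3455 + 642.5 = 4098 d
   = 4098 / 365 = 11.2 yr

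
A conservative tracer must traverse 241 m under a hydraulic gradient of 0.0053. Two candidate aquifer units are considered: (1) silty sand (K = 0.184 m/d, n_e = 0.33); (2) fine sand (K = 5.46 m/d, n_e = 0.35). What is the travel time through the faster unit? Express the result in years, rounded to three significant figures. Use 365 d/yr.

Unit 1 (silty sand): v = 0.184×0.0053/0.33 = 0.002955 m/d, t = 241/0.002955 = 81550 d
Unit 2 (fine sand): v = 5.46×0.0053/0.35 = 0.08268 m/d, t = 241/0.08268 = 2915 d
Faster: 2915 d / 365 = 7.99 yr

7.99 years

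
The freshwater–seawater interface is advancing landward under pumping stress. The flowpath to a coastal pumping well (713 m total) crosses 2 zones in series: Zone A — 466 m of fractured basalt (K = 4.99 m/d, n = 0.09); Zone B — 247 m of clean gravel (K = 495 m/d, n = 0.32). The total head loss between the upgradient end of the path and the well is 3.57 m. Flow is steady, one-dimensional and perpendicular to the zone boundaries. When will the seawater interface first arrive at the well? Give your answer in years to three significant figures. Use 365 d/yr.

Steady 1-D flow in series ⇒ the Darcy flux q is identical in every zone and the zone head losses add (resistances L/K in series).
Σ(L/K) = 466/4.99 + 247/495 = 93.39 + 0.4990 = 93.89 d
q = ΔH / Σ(L/K) = 3.57 / 93.89 = 0.03802 m/d (same in every zone)
Zone A: v = q/n = 0.03802/0.09 = 0.4225 m/d → t_A = 466/0.4225 = 1103 d
Zone B: v = q/n = 0.03802/0.32 = 0.1188 m/d → t_B = 247/0.1188 = 2079 d
Total t = 1103 + 2079 = 3182 d
   = 3182 / 365 = 8.72 yr

8.72 years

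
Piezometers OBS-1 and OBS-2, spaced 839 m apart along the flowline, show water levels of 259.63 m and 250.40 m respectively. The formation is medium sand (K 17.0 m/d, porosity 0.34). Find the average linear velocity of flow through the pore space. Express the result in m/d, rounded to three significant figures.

0.550 m/d

Hydraulic gradient i = (259.63 − 250.40) / 839 = 9.23 / 839 = 0.01100
Darcy flux q = K·i = 17.0 × 0.01100 = 0.1870 m/d
Seepage velocity v = q / n = 0.1870 / 0.34 = 0.5501 m/d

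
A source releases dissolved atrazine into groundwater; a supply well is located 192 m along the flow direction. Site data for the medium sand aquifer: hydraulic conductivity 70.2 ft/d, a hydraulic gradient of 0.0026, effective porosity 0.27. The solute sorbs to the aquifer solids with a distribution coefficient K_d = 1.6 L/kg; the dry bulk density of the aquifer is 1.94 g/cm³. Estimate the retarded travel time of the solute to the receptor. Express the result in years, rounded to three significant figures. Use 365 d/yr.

K = 70.2 ft/d × 0.3048 = 21.40 m/d
q = Ki = 21.40 × 0.0026 = 0.05563 m/d
v_s = q/n_e = 0.05563/0.27 = 0.2060 m/d
Retardation R = 1 + ρ_b·K_d/n = 1 + 1.94×1.6/0.27 = 12.50
Contaminant velocity v_c = v/R = 0.2060/12.50 = 0.01649 m/d
t = L/v_c = 192/0.01649 = 11640 d
   = 11640/365 = 31.9 yr

31.9 years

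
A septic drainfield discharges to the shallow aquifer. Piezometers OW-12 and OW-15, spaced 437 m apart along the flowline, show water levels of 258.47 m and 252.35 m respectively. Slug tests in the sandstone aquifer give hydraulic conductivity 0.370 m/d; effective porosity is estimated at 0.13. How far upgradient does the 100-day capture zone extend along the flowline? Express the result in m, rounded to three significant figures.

Hydraulic gradient i = (258.47 − 252.35) / 437 = 6.12 / 437 = 0.01400
q = Ki = 0.370 × 0.01400 = 0.005182 m/d
v_s = q/n_e = 0.005182/0.13 = 0.03986 m/d
L = v × T = 0.03986 × 100 = 3.986 m

3.99 m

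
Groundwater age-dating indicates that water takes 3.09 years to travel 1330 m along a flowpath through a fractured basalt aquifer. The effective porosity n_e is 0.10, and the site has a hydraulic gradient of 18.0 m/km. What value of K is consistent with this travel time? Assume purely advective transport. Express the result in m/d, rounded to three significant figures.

t = 3.09 years = 1128 d
v = L / t = 1330 / 1128 = 1.179 m/d
K = v · n / i = 1.179 × 0.10 / 0.018 = 6.55 m/d

6.55 m/d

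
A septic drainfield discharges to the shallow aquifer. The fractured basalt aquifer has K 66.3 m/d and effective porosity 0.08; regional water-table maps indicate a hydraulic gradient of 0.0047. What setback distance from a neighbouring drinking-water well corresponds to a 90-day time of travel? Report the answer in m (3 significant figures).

Darcy flux q = K·i = 66.3 × 0.0047 = 0.3116 m/d
v_s = q/n_e = 0.3116/0.08 = 3.895 m/d
L = v × T = 3.895 × 90 = 350.6 m

351 m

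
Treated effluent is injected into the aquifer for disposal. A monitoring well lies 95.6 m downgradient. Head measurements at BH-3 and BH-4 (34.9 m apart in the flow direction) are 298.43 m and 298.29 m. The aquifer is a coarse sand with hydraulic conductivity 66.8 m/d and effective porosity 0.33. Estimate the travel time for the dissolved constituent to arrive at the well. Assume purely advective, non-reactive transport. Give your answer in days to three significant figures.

Hydraulic gradient i = (298.43 − 298.29) / 34.9 = 0.14 / 34.9 = 0.004011
Specific discharge q = 66.8 × 0.004011 = 0.2680 m/d
v = Ki/n = 66.8·0.004011/0.33 = 0.8120 m/d
t = L / v = 95.6 / 0.8120 = 117.7 d

118 days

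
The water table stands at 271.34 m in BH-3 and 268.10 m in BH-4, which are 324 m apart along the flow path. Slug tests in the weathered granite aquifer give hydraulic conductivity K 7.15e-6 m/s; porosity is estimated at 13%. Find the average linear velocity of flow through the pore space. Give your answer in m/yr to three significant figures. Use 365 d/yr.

Hydraulic gradient i = (271.34 − 268.10) / 324 = 3.24 / 324 = 0.01000
K = 7.15e-6 m/s × 86400 s/d = 0.6178 m/d
Specific discharge q = 0.6178 × 0.01000 = 0.006178 m/d
Seepage velocity v = q / n = 0.006178 / 0.13 = 0.04752 m/d
   = 0.04752 × 365 = 17.3 m/yr

17.3 m/yr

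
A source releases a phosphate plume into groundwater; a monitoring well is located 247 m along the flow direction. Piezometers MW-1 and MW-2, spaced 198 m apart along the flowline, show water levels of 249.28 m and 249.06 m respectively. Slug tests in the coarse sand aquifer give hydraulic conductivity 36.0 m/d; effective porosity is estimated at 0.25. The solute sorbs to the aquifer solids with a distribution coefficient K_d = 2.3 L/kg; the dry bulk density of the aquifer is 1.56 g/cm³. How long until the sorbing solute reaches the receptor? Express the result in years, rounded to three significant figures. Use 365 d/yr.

64.9 years

Hydraulic gradient i = (249.28 − 249.06) / 198 = 0.22 / 198 = 0.001111
Darcy flux q = K·i = 36.0 × 0.001111 = 0.04000 m/d
v = Ki/n = 36.0·0.001111/0.25 = 0.1600 m/d
Retardation R = 1 + ρ_b·K_d/n = 1 + 1.56×2.3/0.25 = 15.35
Contaminant velocity v_c = v/R = 0.1600/15.35 = 0.01042 m/d
t = L/v_c = 247/0.01042 = 23700 d
   = 23700/365 = 64.9 yr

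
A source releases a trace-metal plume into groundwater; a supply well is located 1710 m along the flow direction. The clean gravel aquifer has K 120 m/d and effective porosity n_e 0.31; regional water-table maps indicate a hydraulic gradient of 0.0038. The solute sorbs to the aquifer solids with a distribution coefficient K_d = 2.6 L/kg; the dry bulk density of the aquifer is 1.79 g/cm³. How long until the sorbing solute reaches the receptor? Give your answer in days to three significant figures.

18600 days

q = Ki = 120 × 0.0038 = 0.4560 m/d
Seepage velocity v = q / n = 0.4560 / 0.31 = 1.471 m/d
Retardation R = 1 + ρ_b·K_d/n = 1 + 1.79×2.6/0.31 = 16.01
Contaminant velocity v_c = v/R = 1.471/16.01 = 0.09186 m/d
t = L/v_c = 1710/0.09186 = 18620 d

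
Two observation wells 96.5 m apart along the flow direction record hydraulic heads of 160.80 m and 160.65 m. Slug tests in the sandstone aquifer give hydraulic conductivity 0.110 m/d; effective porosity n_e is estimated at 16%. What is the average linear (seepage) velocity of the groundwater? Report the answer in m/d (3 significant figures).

0.00107 m/d

Hydraulic gradient i = (160.80 − 160.65) / 96.5 = 0.15 / 96.5 = 0.001554
Specific discharge q = 0.110 × 0.001554 = 1.710e-4 m/d
v = Ki/n = 0.110·0.001554/0.16 = 0.001069 m/d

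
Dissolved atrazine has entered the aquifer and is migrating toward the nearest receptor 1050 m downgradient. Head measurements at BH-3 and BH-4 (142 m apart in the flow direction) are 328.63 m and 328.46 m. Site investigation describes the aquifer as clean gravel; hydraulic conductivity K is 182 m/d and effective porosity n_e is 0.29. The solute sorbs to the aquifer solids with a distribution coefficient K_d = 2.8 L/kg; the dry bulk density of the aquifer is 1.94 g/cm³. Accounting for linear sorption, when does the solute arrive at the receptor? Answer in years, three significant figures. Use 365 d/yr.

75.5 years

Hydraulic gradient i = (328.63 − 328.46) / 142 = 0.17 / 142 = 0.001197
Specific discharge q = 182 × 0.001197 = 0.2179 m/d
Seepage velocity v = q / n = 0.2179 / 0.29 = 0.7513 m/d
Retardation R = 1 + ρ_b·K_d/n = 1 + 1.94×2.8/0.29 = 19.73
Contaminant velocity v_c = v/R = 0.7513/19.73 = 0.03808 m/d
t = L/v_c = 1050/0.03808 = 27570 d
   = 27570/365 = 75.5 yr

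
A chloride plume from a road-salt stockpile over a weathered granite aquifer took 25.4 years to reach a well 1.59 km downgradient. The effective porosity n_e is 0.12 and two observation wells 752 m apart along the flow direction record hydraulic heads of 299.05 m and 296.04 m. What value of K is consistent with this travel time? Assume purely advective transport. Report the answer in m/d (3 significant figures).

Hydraulic gradient i = (299.05 − 296.04) / 752 = 3.01 / 752 = 0.004003
t = 25.4 years = 9271 d
L = 1.59 km = 1590 m
v = L / t = 1590 / 9271 = 0.1715 m/d
K = v · n / i = 0.1715 × 0.12 / 0.004003 = 5.14 m/d

5.14 m/d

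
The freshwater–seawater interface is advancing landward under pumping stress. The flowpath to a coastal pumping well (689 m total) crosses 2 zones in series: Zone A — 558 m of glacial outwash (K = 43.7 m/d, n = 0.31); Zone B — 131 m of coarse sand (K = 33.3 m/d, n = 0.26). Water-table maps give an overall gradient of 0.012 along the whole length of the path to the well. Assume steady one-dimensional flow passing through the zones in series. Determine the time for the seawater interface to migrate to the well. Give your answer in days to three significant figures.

Steady 1-D flow in series ⇒ the Darcy flux q is identical in every zone and the zone head losses add (resistances L/K in series).
Σ(L/K) = 558/43.7 + 131/33.3 = 12.77 + 3.934 = 16.70 d
K_eq = L_total / Σ(L/K) = 689 / 16.70 = 41.25 m/d
q = K_eq · i = 41.25 × 0.012 = 0.4950 m/d (same in every zone)
Zone A: v = q/n = 0.4950/0.31 = 1.597 m/d → t_A = 558/1.597 = 349.4 d
Zone B: v = q/n = 0.4950/0.26 = 1.904 m/d → t_B = 131/1.904 = 68.81 d
Total t = 349.4 + 68.81 = 418.3 d

418 days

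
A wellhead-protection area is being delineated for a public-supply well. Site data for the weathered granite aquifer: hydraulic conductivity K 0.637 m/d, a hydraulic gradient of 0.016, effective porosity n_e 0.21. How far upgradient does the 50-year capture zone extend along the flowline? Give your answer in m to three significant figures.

Darcy flux q = K·i = 0.637 × 0.016 = 0.01019 m/d
v_s = q/n_e = 0.01019/0.21 = 0.04853 m/d
T = 50 yr × 365 = 18250 d
L = v × T = 0.04853 × 18250 = 885.7 m

886 m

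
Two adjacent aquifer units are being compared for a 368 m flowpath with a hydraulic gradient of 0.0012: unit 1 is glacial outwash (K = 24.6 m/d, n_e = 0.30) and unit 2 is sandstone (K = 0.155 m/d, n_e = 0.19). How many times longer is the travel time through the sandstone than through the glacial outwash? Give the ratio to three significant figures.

Unit 1 (glacial outwash): v = 24.6×0.0012/0.30 = 0.09840 m/d, t = 368/0.09840 = 3740 d
Unit 2 (sandstone): v = 0.155×0.0012/0.19 = 9.789e-4 m/d, t = 368/9.789e-4 = 375900 d
t(sandstone) / t(glacial outwash) = 375900/3740 = 101

101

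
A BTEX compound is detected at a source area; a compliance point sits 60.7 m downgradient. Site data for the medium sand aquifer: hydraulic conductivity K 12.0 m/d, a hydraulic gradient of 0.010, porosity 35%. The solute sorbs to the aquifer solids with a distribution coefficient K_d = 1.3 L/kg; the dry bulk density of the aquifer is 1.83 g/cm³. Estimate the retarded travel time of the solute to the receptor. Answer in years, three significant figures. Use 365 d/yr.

Darcy flux q = K·i = 12.0 × 0.010 = 0.1200 m/d
Average linear velocity = 0.1200 / 0.35 = 0.3429 m/d
Retardation R = 1 + ρ_b·K_d/n = 1 + 1.83×1.3/0.35 = 7.797
Contaminant velocity v_c = v/R = 0.3429/7.797 = 0.04397 m/d
t = L/v_c = 60.7/0.04397 = 1380 d
   = 1380/365 = 3.78 yr

3.78 years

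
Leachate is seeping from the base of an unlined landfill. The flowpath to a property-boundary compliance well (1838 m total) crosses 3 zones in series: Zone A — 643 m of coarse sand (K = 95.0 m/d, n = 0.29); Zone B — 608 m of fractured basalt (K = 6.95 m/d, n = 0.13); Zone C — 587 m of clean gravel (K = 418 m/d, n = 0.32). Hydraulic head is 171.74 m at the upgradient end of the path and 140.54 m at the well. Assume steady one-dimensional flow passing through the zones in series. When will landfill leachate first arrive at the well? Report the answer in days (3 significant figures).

1390 days

Total head drop ΔH = 171.74 − 140.54 = 31.20 m
Steady 1-D flow in series ⇒ the Darcy flux q is identical in every zone and the zone head losses add (resistances L/K in series).
Σ(L/K) = 643/95.0 + 608/6.95 + 587/418 = 6.768 + 87.48 + 1.404 = 95.65 d
q = ΔH / Σ(L/K) = 31.20 / 95.65 = 0.3262 m/d (same in every zone)
Zone A: v = q/n = 0.3262/0.29 = 1.125 m/d → t_A = 643/1.125 = 571.7 d
Zone B: v = q/n = 0.3262/0.13 = 2.509 m/d → t_B = 608/2.509 = 242.3 d
Zone C: v = q/n = 0.3262/0.32 = 1.019 m/d → t_C = 587/1.019 = 575.9 d
Total t = 571.7 + 242.3 + 575.9 = 1390 d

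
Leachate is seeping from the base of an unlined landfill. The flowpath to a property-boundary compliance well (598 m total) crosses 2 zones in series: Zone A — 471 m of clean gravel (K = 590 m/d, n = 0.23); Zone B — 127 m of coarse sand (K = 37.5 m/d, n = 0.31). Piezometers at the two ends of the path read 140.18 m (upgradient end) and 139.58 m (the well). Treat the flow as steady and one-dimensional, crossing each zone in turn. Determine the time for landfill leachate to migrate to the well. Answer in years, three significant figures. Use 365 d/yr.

2.82 years

Total head drop ΔH = 140.18 − 139.58 = 0.60 m
Steady 1-D flow in series ⇒ the Darcy flux q is identical in every zone and the zone head losses add (resistances L/K in series).
Σ(L/K) = 471/590 + 127/37.5 = 0.7983 + 3.387 = 4.185 d
q = ΔH / Σ(L/K) = 0.60 / 4.185 = 0.1434 m/d (same in every zone)
Zone A: v = q/n = 0.1434/0.23 = 0.6233 m/d → t_A = 471/0.6233 = 755.6 d
Zone B: v = q/n = 0.1434/0.31 = 0.4625 m/d → t_B = 127/0.4625 = 274.6 d
Total t = 755.6 + 274.6 = 1030 d
   = 1030 / 365 = 2.82 yr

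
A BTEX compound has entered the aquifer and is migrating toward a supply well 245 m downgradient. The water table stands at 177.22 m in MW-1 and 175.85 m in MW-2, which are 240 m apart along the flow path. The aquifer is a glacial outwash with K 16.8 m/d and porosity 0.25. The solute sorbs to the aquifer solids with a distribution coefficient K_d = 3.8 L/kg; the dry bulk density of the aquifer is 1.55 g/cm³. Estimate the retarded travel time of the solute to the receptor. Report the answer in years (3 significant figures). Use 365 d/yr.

43.0 years

Hydraulic gradient i = (177.22 − 175.85) / 240 = 1.37 / 240 = 0.005708
Darcy flux q = K·i = 16.8 × 0.005708 = 0.09590 m/d
Seepage velocity v = q / n = 0.09590 / 0.25 = 0.3836 m/d
Retardation R = 1 + ρ_b·K_d/n = 1 + 1.55×3.8/0.25 = 24.56
Contaminant velocity v_c = v/R = 0.3836/24.56 = 0.01562 m/d
t = L/v_c = 245/0.01562 = 15690 d
   = 15690/365 = 43.0 yr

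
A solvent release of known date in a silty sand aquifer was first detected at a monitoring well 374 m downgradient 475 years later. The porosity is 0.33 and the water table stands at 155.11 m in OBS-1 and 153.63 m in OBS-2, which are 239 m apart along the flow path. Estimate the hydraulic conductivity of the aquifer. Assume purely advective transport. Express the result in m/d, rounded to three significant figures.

Hydraulic gradient i = (155.11 − 153.63) / 239 = 1.48 / 239 = 0.006192
t = 475 years = 173400 d
v = L / t = 374 / 173400 = 0.002157 m/d
K = v · n / i = 0.002157 × 0.33 / 0.006192 = 0.115 m/d

0.115 m/d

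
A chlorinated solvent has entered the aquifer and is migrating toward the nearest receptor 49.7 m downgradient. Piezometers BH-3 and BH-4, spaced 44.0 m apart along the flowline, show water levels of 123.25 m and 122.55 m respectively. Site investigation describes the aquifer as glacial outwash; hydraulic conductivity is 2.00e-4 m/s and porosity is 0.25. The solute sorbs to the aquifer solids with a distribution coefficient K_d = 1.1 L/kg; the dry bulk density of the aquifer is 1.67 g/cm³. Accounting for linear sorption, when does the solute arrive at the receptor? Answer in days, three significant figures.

Hydraulic gradient i = (123.25 − 122.55) / 44.0 = 0.70 / 44.0 = 0.01591
K = 2.00e-4 m/s × 86400 s/d = 17.28 m/d
q = Ki = 17.28 × 0.01591 = 0.2749 m/d
v = Ki/n = 17.28·0.01591/0.25 = 1.100 m/d
Retardation R = 1 + ρ_b·K_d/n = 1 + 1.67×1.1/0.25 = 8.348
Contaminant velocity v_c = v/R = 1.100/8.348 = 0.1317 m/d
t = L/v_c = 49.7/0.1317 = 377.3 d

377 days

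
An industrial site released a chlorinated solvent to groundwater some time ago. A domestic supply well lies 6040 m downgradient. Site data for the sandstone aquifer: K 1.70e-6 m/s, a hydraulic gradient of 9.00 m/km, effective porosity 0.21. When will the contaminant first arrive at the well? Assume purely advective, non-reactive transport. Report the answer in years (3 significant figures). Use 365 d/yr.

K = 1.70e-6 m/s × 86400 s/d = 0.1469 m/d
Specific discharge q = 0.1469 × 0.0090 = 0.001322 m/d
Seepage velocity v = q / n = 0.001322 / 0.21 = 0.006295 m/d
t = L / v = 6040 / 0.006295 = 959500 d
   = 959500 / 365 = 2630 yr

2630 years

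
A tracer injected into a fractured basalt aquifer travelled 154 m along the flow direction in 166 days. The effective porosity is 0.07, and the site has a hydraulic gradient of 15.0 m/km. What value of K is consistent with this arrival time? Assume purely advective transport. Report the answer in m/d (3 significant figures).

4.33 m/d

v = L / t = 154 / 166 = 0.9277 m/d
K = v · n / i = 0.9277 × 0.07 / 0.015 = 4.33 m/d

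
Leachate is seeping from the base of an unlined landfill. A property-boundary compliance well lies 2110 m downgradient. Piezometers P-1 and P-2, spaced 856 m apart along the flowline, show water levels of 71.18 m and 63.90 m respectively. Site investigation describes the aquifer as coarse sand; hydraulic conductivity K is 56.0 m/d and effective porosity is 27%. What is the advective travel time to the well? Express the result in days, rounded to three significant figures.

Hydraulic gradient i = (71.18 − 63.90) / 856 = 7.28 / 856 = 0.008505
Specific discharge q = 56.0 × 0.008505 = 0.4763 m/d
Seepage velocity v = q / n = 0.4763 / 0.27 = 1.764 m/d
t = L / v = 2110 / 1.764 = 1196 d

1200 days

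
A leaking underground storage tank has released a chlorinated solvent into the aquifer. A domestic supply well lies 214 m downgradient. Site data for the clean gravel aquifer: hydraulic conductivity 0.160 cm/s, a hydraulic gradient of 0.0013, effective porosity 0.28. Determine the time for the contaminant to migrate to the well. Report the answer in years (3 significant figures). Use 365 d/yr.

K = 0.160 cm/s × 864 = 138.2 m/d
Darcy flux q = K·i = 138.2 × 0.0013 = 0.1797 m/d
Average linear velocity = 0.1797 / 0.28 = 0.6418 m/d
t = L / v = 214 / 0.6418 = 333.4 d
   = 333.4 / 365 = 0.913 yr

0.913 years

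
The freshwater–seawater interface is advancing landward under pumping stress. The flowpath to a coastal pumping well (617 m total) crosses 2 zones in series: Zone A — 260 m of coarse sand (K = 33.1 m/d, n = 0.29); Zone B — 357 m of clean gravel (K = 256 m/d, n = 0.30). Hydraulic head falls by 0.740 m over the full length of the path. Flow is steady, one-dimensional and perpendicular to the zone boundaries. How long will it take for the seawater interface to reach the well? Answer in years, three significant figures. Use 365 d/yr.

6.25 years

Continuity: the same q passes through each zone, so ΔH = q·Σ(L_j/K_j) — the zones act as resistances in series.
Σ(L/K) = 260/33.1 + 357/256 = 7.855 + 1.395 = 9.250 d
q = ΔH / Σ(L/K) = 0.740 / 9.250 = 0.08000 m/d (same in every zone)
Zone A: v = q/n = 0.08000/0.29 = 0.2759 m/d → t_A = 260/0.2759 = 942.5 d
Zone B: v = q/n = 0.08000/0.30 = 0.2667 m/d → t_B = 357/0.2667 = 1339 d
Total t = 942.5 + 1339 = 2281 d
   = 2281 / 365 = 6.25 yr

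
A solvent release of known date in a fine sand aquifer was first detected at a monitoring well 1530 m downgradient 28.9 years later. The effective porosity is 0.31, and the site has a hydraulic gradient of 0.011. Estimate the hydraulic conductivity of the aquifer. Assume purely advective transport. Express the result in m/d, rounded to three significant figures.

t = 28.9 years = 10550 d
v = L / t = 1530 / 10550 = 0.1450 m/d
K = v · n / i = 0.1450 × 0.31 / 0.011 = 4.09 m/d

4.09 m/d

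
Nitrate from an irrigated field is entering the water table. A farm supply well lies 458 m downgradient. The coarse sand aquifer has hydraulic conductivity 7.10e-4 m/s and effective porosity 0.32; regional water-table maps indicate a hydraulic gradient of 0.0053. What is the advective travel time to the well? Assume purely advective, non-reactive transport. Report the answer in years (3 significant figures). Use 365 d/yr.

K = 7.10e-4 m/s × 86400 s/d = 61.34 m/d
q = Ki = 61.34 × 0.0053 = 0.3251 m/d
v = Ki/n = 61.34·0.0053/0.32 = 1.016 m/d
t = L / v = 458 / 1.016 = 450.8 d
   = 450.8 / 365 = 1.24 yr

1.24 years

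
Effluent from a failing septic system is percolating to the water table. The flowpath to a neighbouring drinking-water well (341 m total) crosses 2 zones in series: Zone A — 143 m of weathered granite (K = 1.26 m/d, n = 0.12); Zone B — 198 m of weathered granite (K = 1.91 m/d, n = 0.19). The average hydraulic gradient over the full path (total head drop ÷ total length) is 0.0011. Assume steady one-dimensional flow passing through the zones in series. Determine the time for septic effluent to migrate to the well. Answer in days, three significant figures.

For zones in series the flux q is common to all zones; the equivalent conductivity is the harmonic (thickness-weighted) mean, K_eq = L_total / Σ(L_j/K_j).
Σ(L/K) = 143/1.26 + 198/1.91 = 113.5 + 103.7 = 217.2 d
K_eq = L_total / Σ(L/K) = 341 / 217.2 = 1.570 m/d
q = K_eq · i = 1.570 × 0.0011 = 0.001727 m/d (same in every zone)
Zone A: v = q/n = 0.001727/0.12 = 0.01439 m/d → t_A = 143/0.01439 = 9934 d
Zone B: v = q/n = 0.001727/0.19 = 0.009091 m/d → t_B = 198/0.009091 = 21780 d
Total t = 9934 + 21780 = 31710 d

31700 days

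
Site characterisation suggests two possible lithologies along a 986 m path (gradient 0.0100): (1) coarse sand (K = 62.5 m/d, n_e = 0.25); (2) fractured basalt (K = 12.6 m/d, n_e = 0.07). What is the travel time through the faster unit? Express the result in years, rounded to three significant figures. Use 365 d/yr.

1.08 years

Unit 1 (coarse sand): v = 62.5×0.010/0.25 = 2.500 m/d, t = 986/2.500 = 394.4 d
Unit 2 (fractured basalt): v = 12.6×0.010/0.07 = 1.800 m/d, t = 986/1.800 = 547.8 d
Faster: 394.4 d / 365 = 1.08 yr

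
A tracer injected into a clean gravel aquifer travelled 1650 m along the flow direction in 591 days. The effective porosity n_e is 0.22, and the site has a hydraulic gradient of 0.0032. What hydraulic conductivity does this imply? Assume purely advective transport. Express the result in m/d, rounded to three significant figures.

v = L / t = 1650 / 591 = 2.792 m/d
K = v · n / i = 2.792 × 0.22 / 0.0032 = 192 m/d

192 m/d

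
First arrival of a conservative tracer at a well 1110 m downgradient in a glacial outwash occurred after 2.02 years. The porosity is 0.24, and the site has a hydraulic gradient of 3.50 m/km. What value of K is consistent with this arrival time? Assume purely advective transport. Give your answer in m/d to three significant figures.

103 m/d

t = 2.02 years = 737.3 d
v = L / t = 1110 / 737.3 = 1.505 m/d
K = v · n / i = 1.505 × 0.24 / 0.0035 = 103 m/d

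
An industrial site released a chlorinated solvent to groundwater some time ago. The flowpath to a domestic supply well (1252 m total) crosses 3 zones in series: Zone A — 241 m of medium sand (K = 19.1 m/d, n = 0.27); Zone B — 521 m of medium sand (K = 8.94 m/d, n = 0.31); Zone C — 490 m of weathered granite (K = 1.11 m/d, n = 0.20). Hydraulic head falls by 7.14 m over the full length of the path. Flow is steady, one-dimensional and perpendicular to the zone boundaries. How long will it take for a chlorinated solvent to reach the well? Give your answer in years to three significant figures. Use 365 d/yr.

63.8 years

Continuity: the same q passes through each zone, so ΔH = q·Σ(L_j/K_j) — the zones act as resistances in series.
Σ(L/K) = 241/19.1 + 521/8.94 + 490/1.11 = 12.62 + 58.28 + 441.4 = 512.3 d
q = ΔH / Σ(L/K) = 7.14 / 512.3 = 0.01394 m/d (same in every zone)
Zone A: v = q/n = 0.01394/0.27 = 0.05162 m/d → t_A = 241/0.05162 = 4669 d
Zone B: v = q/n = 0.01394/0.31 = 0.04496 m/d → t_B = 521/0.04496 = 11590 d
Zone C: v = q/n = 0.01394/0.20 = 0.06968 m/d → t_C = 490/0.06968 = 7032 d
Total t = 4669 + 11590 + 7032 = 23290 d
   = 23290 / 365 = 63.8 yr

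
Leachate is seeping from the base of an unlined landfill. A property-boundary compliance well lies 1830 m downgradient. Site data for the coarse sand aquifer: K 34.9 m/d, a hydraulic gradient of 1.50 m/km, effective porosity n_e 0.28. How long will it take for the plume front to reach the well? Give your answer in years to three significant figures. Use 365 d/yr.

q = Ki = 34.9 × 0.0015 = 0.05235 m/d
v_s = q/n_e = 0.05235/0.28 = 0.1870 m/d
t = L / v = 1830 / 0.1870 = 9788 d
   = 9788 / 365 = 26.8 yr

26.8 years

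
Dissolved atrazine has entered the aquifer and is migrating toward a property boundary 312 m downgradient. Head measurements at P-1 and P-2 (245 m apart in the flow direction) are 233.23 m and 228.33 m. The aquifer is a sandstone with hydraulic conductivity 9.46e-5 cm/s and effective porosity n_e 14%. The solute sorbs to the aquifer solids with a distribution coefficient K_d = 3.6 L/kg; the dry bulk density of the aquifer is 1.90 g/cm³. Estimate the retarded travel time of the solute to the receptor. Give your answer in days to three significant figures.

Hydraulic gradient i = (233.23 − 228.33) / 245 = 4.90 / 245 = 0.02000
K = 9.46e-5 cm/s × 864 = 0.08173 m/d
Darcy flux q = K·i = 0.08173 × 0.02000 = 0.001635 m/d
Average linear velocity = 0.001635 / 0.14 = 0.01168 m/d
Retardation R = 1 + ρ_b·K_d/n = 1 + 1.90×3.6/0.14 = 49.86
Contaminant velocity v_c = v/R = 0.01168/49.86 = 2.342e-4 m/d
t = L/v_c = 312/2.342e-4 = 1.332e6 d

1.33e6 days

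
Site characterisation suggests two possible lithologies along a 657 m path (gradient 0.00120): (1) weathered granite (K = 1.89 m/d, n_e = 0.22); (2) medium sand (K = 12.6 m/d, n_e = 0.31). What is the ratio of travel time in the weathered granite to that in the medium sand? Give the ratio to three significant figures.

Unit 1 (weathered granite): v = 1.89×0.0012/0.22 = 0.01031 m/d, t = 657/0.01031 = 63730 d
Unit 2 (medium sand): v = 12.6×0.0012/0.31 = 0.04877 m/d, t = 657/0.04877 = 13470 d
t(weathered granite) / t(medium sand) = 63730/13470 = 4.73

4.73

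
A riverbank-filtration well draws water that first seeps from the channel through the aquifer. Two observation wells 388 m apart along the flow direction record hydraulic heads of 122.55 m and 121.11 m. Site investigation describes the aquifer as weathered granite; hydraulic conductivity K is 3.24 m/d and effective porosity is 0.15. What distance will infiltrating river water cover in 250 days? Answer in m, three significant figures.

20.0 m

Hydraulic gradient i = (122.55 − 121.11) / 388 = 1.44 / 388 = 0.003711
q = Ki = 3.24 × 0.003711 = 0.01202 m/d
Seepage velocity v = q / n = 0.01202 / 0.15 = 0.08016 m/d
L = v × T = 0.08016 × 250 = 20.04 m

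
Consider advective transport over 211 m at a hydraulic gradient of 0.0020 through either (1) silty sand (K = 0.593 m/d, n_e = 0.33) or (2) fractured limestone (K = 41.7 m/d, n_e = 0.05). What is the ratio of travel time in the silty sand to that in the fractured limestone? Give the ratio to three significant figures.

464

Unit 1 (silty sand): v = 0.593×0.0020/0.33 = 0.003594 m/d, t = 211/0.003594 = 58710 d
Unit 2 (fractured limestone): v = 41.7×0.0020/0.05 = 1.668 m/d, t = 211/1.668 = 126.5 d
t(silty sand) / t(fractured limestone) = 58710/126.5 = 464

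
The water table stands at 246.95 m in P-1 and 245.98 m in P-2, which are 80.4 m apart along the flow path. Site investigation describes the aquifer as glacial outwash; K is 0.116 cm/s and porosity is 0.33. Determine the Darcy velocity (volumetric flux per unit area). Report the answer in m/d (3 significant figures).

Hydraulic gradient i = (246.95 − 245.98) / 80.4 = 0.97 / 80.4 = 0.01206
K = 0.116 cm/s × 864 = 100.2 m/d
q = Ki = 100.2 × 0.01206 = 1.209 m/d

1.21 m/d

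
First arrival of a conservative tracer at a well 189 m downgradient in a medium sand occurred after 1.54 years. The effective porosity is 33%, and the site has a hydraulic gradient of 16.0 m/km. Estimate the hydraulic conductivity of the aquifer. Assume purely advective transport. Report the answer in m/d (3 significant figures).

6.93 m/d

t = 1.54 years = 562.1 d
v = L / t = 189 / 562.1 = 0.3362 m/d
K = v · n / i = 0.3362 × 0.33 / 0.016 = 6.93 m/d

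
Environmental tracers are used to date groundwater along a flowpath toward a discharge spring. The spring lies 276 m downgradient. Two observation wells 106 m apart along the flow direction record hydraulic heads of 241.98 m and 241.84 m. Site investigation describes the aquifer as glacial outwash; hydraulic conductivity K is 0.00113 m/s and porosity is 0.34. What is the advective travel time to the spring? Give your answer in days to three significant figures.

Hydraulic gradient i = (241.98 − 241.84) / 106 = 0.14 / 106 = 0.001321
K = 0.00113 m/s × 86400 s/d = 97.63 m/d
Specific discharge q = 97.63 × 0.001321 = 0.1289 m/d
v_s = q/n_e = 0.1289/0.34 = 0.3793 m/d
t = L / v = 276 / 0.3793 = 727.7 d

728 days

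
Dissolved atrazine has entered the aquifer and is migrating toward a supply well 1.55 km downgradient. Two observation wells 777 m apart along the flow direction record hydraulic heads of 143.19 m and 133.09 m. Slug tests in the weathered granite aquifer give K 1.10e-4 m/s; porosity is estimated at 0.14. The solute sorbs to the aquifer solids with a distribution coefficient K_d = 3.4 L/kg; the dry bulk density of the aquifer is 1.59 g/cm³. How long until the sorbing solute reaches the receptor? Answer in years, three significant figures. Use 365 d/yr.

Hydraulic gradient i = (143.19 − 133.09) / 777 = 10.10 / 777 = 0.01300
K = 1.10e-4 m/s × 86400 s/d = 9.504 m/d
q = Ki = 9.504 × 0.01300 = 0.1235 m/d
v_s = q/n_e = 0.1235/0.14 = 0.8824 m/d
Retardation R = 1 + ρ_b·K_d/n = 1 + 1.59×3.4/0.14 = 39.61
Contaminant velocity v_c = v/R = 0.8824/39.61 = 0.02228 m/d
L = 1.55 km = 1550 m
t = L/v_c = 1550/0.02228 = 69580 d
   = 69580/365 = 191 yr

191 years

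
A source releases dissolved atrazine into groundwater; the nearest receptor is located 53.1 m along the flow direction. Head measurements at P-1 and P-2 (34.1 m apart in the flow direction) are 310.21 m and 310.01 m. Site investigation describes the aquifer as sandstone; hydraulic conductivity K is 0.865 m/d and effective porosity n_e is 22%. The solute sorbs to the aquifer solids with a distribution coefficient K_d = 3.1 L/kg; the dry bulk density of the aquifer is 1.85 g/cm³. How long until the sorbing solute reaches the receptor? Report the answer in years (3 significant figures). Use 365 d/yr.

Hydraulic gradient i = (310.21 − 310.01) / 34.1 = 0.20 / 34.1 = 0.005865
Specific discharge q = 0.865 × 0.005865 = 0.005073 m/d
v_s = q/n_e = 0.005073/0.22 = 0.02306 m/d
Retardation R = 1 + ρ_b·K_d/n = 1 + 1.85×3.1/0.22 = 27.07
Contaminant velocity v_c = v/R = 0.02306/27.07 = 8.519e-4 m/d
t = L/v_c = 53.1/8.519e-4 = 62330 d
   = 62330/365 = 171 yr

171 years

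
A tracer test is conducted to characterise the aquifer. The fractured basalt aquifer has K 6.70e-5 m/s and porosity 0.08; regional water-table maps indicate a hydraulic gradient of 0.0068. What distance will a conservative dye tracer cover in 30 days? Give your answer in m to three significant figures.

K = 6.70e-5 m/s × 86400 s/d = 5.789 m/d
Specific discharge q = 5.789 × 0.0068 = 0.03936 m/d
Average linear velocity = 0.03936 / 0.08 = 0.4920 m/d
L = v × T = 0.4920 × 30 = 14.76 m

14.8 m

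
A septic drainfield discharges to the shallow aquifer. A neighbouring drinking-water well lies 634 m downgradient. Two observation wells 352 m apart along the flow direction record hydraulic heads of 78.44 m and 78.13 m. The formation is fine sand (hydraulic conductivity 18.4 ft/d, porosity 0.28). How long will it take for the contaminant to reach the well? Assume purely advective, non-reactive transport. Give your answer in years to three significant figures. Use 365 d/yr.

Hydraulic gradient i = (78.44 − 78.13) / 352 = 0.31 / 352 = 8.807e-4
K = 18.4 ft/d × 0.3048 = 5.608 m/d
q = Ki = 5.608 × 8.807e-4 = 0.004939 m/d
v_s = q/n_e = 0.004939/0.28 = 0.01764 m/d
t = L / v = 634 / 0.01764 = 35940 d
   = 35940 / 365 = 98.5 yr

98.5 years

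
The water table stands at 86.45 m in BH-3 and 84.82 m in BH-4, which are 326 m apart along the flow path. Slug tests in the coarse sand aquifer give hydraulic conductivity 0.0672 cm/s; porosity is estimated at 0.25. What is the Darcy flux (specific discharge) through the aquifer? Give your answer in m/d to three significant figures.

Hydraulic gradient i = (86.45 − 84.82) / 326 = 1.63 / 326 = 0.005000
K = 0.0672 cm/s × 864 = 58.06 m/d
Darcy flux q = K·i = 58.06 × 0.005000 = 0.2903 m/d

0.290 m/d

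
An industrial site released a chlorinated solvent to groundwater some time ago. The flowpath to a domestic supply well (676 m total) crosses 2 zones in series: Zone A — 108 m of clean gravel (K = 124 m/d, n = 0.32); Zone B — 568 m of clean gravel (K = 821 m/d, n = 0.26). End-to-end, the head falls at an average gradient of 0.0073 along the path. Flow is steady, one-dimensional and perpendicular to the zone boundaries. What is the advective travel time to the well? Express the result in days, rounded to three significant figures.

For zones in series the flux q is common to all zones; the equivalent conductivity is the harmonic (thickness-weighted) mean, K_eq = L_total / Σ(L_j/K_j).
Σ(L/K) = 108/124 + 568/821 = 0.8710 + 0.6918 = 1.563 d
K_eq = L_total / Σ(L/K) = 676 / 1.563 = 432.6 m/d
q = K_eq · i = 432.6 × 0.0073 = 3.158 m/d (same in every zone)
Zone A: v = q/n = 3.158/0.32 = 9.868 m/d → t_A = 108/9.868 = 10.94 d
Zone B: v = q/n = 3.158/0.26 = 12.14 m/d → t_B = 568/12.14 = 46.77 d
Total t = 10.94 + 46.77 = 57.71 d

57.7 days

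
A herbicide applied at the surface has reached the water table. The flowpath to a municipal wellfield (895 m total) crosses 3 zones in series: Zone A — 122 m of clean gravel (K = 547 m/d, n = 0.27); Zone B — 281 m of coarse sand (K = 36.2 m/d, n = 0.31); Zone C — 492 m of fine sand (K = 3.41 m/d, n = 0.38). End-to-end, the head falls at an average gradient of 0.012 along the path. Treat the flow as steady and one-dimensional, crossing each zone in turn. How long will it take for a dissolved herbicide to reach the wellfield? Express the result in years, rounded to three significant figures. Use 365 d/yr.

11.9 years

For zones in series the flux q is common to all zones; the equivalent conductivity is the harmonic (thickness-weighted) mean, K_eq = L_total / Σ(L_j/K_j).
Σ(L/K) = 122/547 + 281/36.2 + 492/3.41 = 0.2230 + 7.762 + 144.3 = 152.3 d
K_eq = L_total / Σ(L/K) = 895 / 152.3 = 5.878 m/d
q = K_eq · i = 5.878 × 0.012 = 0.07053 m/d (same in every zone)
Zone A: v = q/n = 0.07053/0.27 = 0.2612 m/d → t_A = 122/0.2612 = 467.0 d
Zone B: v = q/n = 0.07053/0.31 = 0.2275 m/d → t_B = 281/0.2275 = 1235 d
Zone C: v = q/n = 0.07053/0.38 = 0.1856 m/d → t_C = 492/0.1856 = 2651 d
Total t = 467.0 + 1235 + 2651 = 4353 d
   = 4353 / 365 = 11.9 yr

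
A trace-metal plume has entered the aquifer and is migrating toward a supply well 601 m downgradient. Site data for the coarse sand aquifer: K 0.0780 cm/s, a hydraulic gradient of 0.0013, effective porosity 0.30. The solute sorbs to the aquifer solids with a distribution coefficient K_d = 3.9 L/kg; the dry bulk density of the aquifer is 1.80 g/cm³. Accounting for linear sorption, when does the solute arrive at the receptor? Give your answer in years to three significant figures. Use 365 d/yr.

138 years

K = 0.0780 cm/s × 864 = 67.39 m/d
q = Ki = 67.39 × 0.0013 = 0.08761 m/d
v_s = q/n_e = 0.08761/0.30 = 0.2920 m/d
Retardation R = 1 + ρ_b·K_d/n = 1 + 1.80×3.9/0.30 = 24.40
Contaminant velocity v_c = v/R = 0.2920/24.40 = 0.01197 m/d
t = L/v_c = 601/0.01197 = 50220 d
   = 50220/365 = 138 yr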